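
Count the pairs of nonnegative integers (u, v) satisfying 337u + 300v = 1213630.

12

gcd(337, 300) = 1  (337 = 1*300 + 37, 300 = 8*37 + 4, 37 = 9*4 + 1, 4 = 4*1).
Back-substituting, 337*(73) + 300*(-82) = 1.
Scale by 1213630: one solution is (88594990, -99517660). Reduce u mod 300: (190, 3832).
General: u = 190 + 300t, v = 3832 - 337t.
u ≥ 0 ⇒ t ≥ 0; v ≥ 0 ⇒ t ≤ 11. So t ∈ [0, 11]: 12 solutions.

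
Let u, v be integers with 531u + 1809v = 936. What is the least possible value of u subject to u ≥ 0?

gcd(1809, 531):
  1809 = 3*531 + 216
  531 = 2*216 + 99
  216 = 2*99 + 18
  99 = 5*18 + 9
  18 = 2*9
so gcd(1809, 531) = 9.
9 divides 936, so solutions exist.
Back-substitute for Bézout coefficients:
  9 = 99 - 5*18
  ... = 531*(92) + 1809*(-27)
Scale by 936/9 = 104: (u₀, v₀) = (9568, -2808).
General solution: u = 9568 + 201t, v = -2808 - 59t for integer t.
u ≥ 0: smallest is 9568 mod 201 = 121 (at t = -47), with v = -35.

121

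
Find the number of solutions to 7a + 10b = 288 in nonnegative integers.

gcd(10, 7) = 1.
By Bézout, 7×(3) + 10×(-2) = 1.
One solution: (4, 26).
General: a = 4 + 10t, b = 26 - 7t.
a ≥ 0 ⇒ t ≥ 0; b ≥ 0 ⇒ t ≤ 3. So t ∈ [0, 3]: 4 solutions.

4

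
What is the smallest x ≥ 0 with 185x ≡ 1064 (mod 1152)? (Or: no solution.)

gcd(1152, 185) = 1  (1152 = 6×185 + 42, 185 = 4×42 + 17, 42 = 2×17 + 8, 17 = 2×8 + 1, 8 = 8×1).
1 divides 1064, so solutions exist.
Back-substituting, 185×(137) + 1152×(-22) = 1.
So 185×(137) ≡ 1 (mod 1152); multiply by 1064: x ≡ 145768 (mod 1152).
Smallest nonnegative: x = 145768 mod 1152 = 616.

616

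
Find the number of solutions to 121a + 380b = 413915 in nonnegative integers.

9

gcd(380, 121) = 1  (380 = 3·121 + 17, 121 = 7·17 + 2, 17 = 8·2 + 1, 2 = 2·1).
Back-substituting, 121·(-179) + 380·(57) = 1.
Scale by 413915: one solution is (-74090785, 23593155). Reduce a mod 380: (95, 1059).
General: a = 95 + 380t, b = 1059 - 121t.
a ≥ 0 ⇒ t ≥ 0; b ≥ 0 ⇒ t ≤ 8. So t ∈ [0, 8]: 9 solutions.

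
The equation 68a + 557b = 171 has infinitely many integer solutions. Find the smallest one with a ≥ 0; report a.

109

gcd(557, 68):
  557 = 8*68 + 13
  68 = 5*13 + 3
  13 = 4*3 + 1
  3 = 3*1
so gcd(557, 68) = 1.
1 divides 171, so solutions exist.
Back-substitute for Bézout coefficients:
  1 = 13 - 4*3
  ... = 68*(-172) + 557*(21)
Scale by 171/1 = 171: (a₀, b₀) = (-29412, 3591).
General solution: a = -29412 + 557t, b = 3591 - 68t for integer t.
a ≥ 0: smallest is -29412 mod 557 = 109 (at t = 53), with b = -13.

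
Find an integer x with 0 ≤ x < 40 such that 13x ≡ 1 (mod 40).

37

gcd(40, 13):
  40 = 3×13 + 1
  13 = 13×1
so gcd(40, 13) = 1.
Back-substitute for Bézout coefficients:
  1 = 40 - 3×13
  ... = 13×(-3) + 40×(1)
So 13×-3 ≡ 1 (mod 40), and -3 mod 40 = 37.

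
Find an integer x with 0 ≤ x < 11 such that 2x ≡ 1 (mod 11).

6

gcd(11, 2) = 1  (11 = 5*2 + 1, 2 = 2*1).
Back-substituting, 2*(-5) + 11*(1) = 1.
So 2*-5 ≡ 1 (mod 11), and -5 mod 11 = 6.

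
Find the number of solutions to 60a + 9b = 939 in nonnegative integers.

gcd(60, 9) = 3.
By Bézout, 60*(-1) + 9*(7) = 3.
One solution: (2, 91).
General: a = 2 + 3t, b = 91 - 20t.
a ≥ 0 ⇒ t ≥ 0; b ≥ 0 ⇒ t ≤ 4. So t ∈ [0, 4]: 5 solutions.

5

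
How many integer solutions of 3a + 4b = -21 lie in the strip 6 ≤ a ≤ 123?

gcd(4, 3):
  4 = 1*3 + 1
  3 = 3*1
so gcd(4, 3) = 1.
Back-substitute for Bézout coefficients:
  1 = 4 - 1*3
  ... = 3*(-1) + 4*(1)
Scale by -21: particular solution (21, -21); reduce a mod 4: (1, -6).
General solution: a = 1 + 4t, b = -6 - 3t for integer t.
6 ≤ 1 + 4t ≤ 123 gives t ∈ [2, 30], which is 29 values.

29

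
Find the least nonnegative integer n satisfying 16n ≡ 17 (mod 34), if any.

no solution

gcd(34, 16) = 2  (34 = 2·16 + 2, 16 = 8·2).
2 does not divide 17, so the congruence has no solution.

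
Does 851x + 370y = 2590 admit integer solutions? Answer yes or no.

gcd(851, 370) = 37  (851 = 2*370 + 111, 370 = 3*111 + 37, 111 = 3*37).
37 divides 2590, so integer solutions exist.

yes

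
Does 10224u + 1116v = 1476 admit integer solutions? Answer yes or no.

gcd(10224, 1116) = 36.
36 divides 1476, so integer solutions exist.

yes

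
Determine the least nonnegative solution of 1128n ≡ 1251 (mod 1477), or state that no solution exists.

gcd(1477, 1128) = 1.
1 divides 1251, so solutions exist.
By Bézout, 1128·(-237) + 1477·(181) = 1.
So 1128·(-237) ≡ 1 (mod 1477); multiply by 1251: n ≡ -296487 (mod 1477).
Smallest nonnegative: n = -296487 mod 1477 = 390.

390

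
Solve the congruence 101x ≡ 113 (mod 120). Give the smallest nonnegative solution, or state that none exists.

13

gcd(120, 101) = 1  (120 = 1·101 + 19, 101 = 5·19 + 6, 19 = 3·6 + 1, 6 = 6·1).
1 divides 113, so solutions exist.
Back-substituting, 101·(-19) + 120·(16) = 1.
So 101·(-19) ≡ 1 (mod 120); multiply by 113: x ≡ -2147 (mod 120).
Smallest nonnegative: x = -2147 mod 120 = 13.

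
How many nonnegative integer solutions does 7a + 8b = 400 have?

8

gcd(8, 7):
  8 = 1*7 + 1
  7 = 7*1
so gcd(8, 7) = 1.
Back-substitute for Bézout coefficients:
  1 = 8 - 1*7
  ... = 7*(-1) + 8*(1)
Scale by 400: one solution is (-400, 400). Reduce a mod 8: (0, 50).
General: a = 0 + 8t, b = 50 - 7t.
a ≥ 0 ⇒ t ≥ 0; b ≥ 0 ⇒ t ≤ 7. So t ∈ [0, 7]: 8 solutions.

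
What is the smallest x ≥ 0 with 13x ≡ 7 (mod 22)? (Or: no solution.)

gcd(22, 13) = 1  (22 = 1·13 + 9, 13 = 1·9 + 4, 9 = 2·4 + 1, 4 = 4·1).
1 divides 7, so solutions exist.
Back-substituting, 13·(-5) + 22·(3) = 1.
So 13·(-5) ≡ 1 (mod 22); multiply by 7: x ≡ -35 (mod 22).
Smallest nonnegative: x = -35 mod 22 = 9.

9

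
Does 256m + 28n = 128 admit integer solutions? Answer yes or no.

gcd(256, 28) = 4  (256 = 9×28 + 4, 28 = 7×4).
4 divides 128, so integer solutions exist.

yes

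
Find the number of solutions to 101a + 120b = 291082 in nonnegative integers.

gcd(120, 101):
  120 = 1*101 + 19
  101 = 5*19 + 6
  19 = 3*6 + 1
  6 = 6*1
so gcd(120, 101) = 1.
Back-substitute for Bézout coefficients:
  1 = 19 - 3*6
  ... = 101*(-19) + 120*(16)
Scale by 291082: one solution is (-5530558, 4657312). Reduce a mod 120: (2, 2424).
General: a = 2 + 120t, b = 2424 - 101t.
a ≥ 0 ⇒ t ≥ 0; b ≥ 0 ⇒ t ≤ 24. So t ∈ [0, 24]: 25 solutions.

25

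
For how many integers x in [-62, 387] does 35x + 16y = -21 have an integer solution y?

gcd(35, 16) = 1.
By Bézout, 35·(-5) + 16·(11) = 1.
Particular solution: (9, -21).
General solution: x = 9 + 16t, y = -21 - 35t for integer t.
-62 ≤ 9 + 16t ≤ 387 gives t ∈ [-4, 23], which is 28 values.

28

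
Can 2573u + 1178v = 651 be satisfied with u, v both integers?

gcd(2573, 1178) = 31  (2573 = 2×1178 + 217, 1178 = 5×217 + 93, 217 = 2×93 + 31, 93 = 3×31).
31 divides 651, so integer solutions exist.

yes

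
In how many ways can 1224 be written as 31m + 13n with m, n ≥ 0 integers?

gcd(31, 13) = 1  (31 = 2×13 + 5, 13 = 2×5 + 3, 5 = 1×3 + 2, 3 = 1×2 + 1, 2 = 2×1).
Back-substituting, 31×(-5) + 13×(12) = 1.
Scale by 1224: one solution is (-6120, 14688). Reduce m mod 13: (3, 87).
General: m = 3 + 13t, n = 87 - 31t.
m ≥ 0 ⇒ t ≥ 0; n ≥ 0 ⇒ t ≤ 2. So t ∈ [0, 2]: 3 solutions.

3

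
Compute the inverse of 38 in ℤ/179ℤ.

33

gcd(179, 38):
  179 = 4*38 + 27
  38 = 1*27 + 11
  27 = 2*11 + 5
  11 = 2*5 + 1
  5 = 5*1
so gcd(179, 38) = 1.
Back-substitute for Bézout coefficients:
  1 = 11 - 2*5
  ... = 38*(33) + 179*(-7)
So 38*33 ≡ 1 (mod 179), and 33 mod 179 = 33.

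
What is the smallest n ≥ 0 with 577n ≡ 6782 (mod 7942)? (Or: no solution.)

3618

gcd(7942, 577):
  7942 = 13*577 + 441
  577 = 1*441 + 136
  441 = 3*136 + 33
  136 = 4*33 + 4
  33 = 8*4 + 1
  4 = 4*1
so gcd(7942, 577) = 1.
1 divides 6782, so solutions exist.
Back-substitute for Bézout coefficients:
  1 = 33 - 8*4
  ... = 577*(-1927) + 7942*(140)
So 577*(-1927) ≡ 1 (mod 7942); multiply by 6782: n ≡ -13068914 (mod 7942).
Smallest nonnegative: n = -13068914 mod 7942 = 3618.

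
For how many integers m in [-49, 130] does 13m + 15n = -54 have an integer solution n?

gcd(15, 13) = 1.
By Bézout, 13·(7) + 15·(-6) = 1.
Particular solution: (12, -14).
General solution: m = 12 + 15t, n = -14 - 13t for integer t.
-49 ≤ 12 + 15t ≤ 130 gives t ∈ [-4, 7], which is 12 values.

12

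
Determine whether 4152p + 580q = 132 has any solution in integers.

yes

gcd(4152, 580) = 4.
4 divides 132, so integer solutions exist.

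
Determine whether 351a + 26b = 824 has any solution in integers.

gcd(351, 26):
  351 = 13·26 + 13
  26 = 2·13
so gcd(351, 26) = 13.
13 does not divide 824 (remainder 5), so no integer solutions.

no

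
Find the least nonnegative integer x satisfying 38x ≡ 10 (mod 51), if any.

11

gcd(51, 38):
  51 = 1×38 + 13
  38 = 2×13 + 12
  13 = 1×12 + 1
  12 = 12×1
so gcd(51, 38) = 1.
1 divides 10, so solutions exist.
Back-substitute for Bézout coefficients:
  1 = 13 - 1×12
  ... = 38×(-4) + 51×(3)
So 38×(-4) ≡ 1 (mod 51); multiply by 10: x ≡ -40 (mod 51).
Smallest nonnegative: x = -40 mod 51 = 11.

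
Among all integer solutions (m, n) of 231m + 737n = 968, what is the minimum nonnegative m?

gcd(737, 231) = 11.
11 divides 968, so solutions exist.
By Bézout, 231*(16) + 737*(-5) = 11.
Scale by 968/11 = 88: (m₀, n₀) = (1408, -440).
General solution: m = 1408 + 67t, n = -440 - 21t for integer t.
m ≥ 0: smallest is 1408 mod 67 = 1 (at t = -21), with n = 1.

1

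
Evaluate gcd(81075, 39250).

gcd(81075, 39250) = 25  (81075 = 2·39250 + 2575, 39250 = 15·2575 + 625, 2575 = 4·625 + 75, 625 = 8·75 + 25, 75 = 3·25).

25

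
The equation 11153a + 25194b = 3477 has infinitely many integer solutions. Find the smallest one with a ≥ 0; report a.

111

gcd(25194, 11153) = 19.
19 divides 3477, so solutions exist.
By Bézout, 11153×(-253) + 25194×(112) = 19.
Scale by 3477/19 = 183: (a₀, b₀) = (-46299, 20496).
General solution: a = -46299 + 1326t, b = 20496 - 587t for integer t.
a ≥ 0: smallest is -46299 mod 1326 = 111 (at t = 35), with b = -49.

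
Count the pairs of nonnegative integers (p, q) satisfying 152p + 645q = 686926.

gcd(645, 152) = 1.
By Bézout, 152*(-157) + 645*(37) = 1.
One solution: (488, 950).
General: p = 488 + 645t, q = 950 - 152t.
p ≥ 0 ⇒ t ≥ 0; q ≥ 0 ⇒ t ≤ 6. So t ∈ [0, 6]: 7 solutions.

7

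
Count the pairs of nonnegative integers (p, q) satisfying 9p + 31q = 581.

gcd(31, 9) = 1  (31 = 3×9 + 4, 9 = 2×4 + 1, 4 = 4×1).
Back-substituting, 9×(7) + 31×(-2) = 1.
Scale by 581: one solution is (4067, -1162). Reduce p mod 31: (6, 17).
General: p = 6 + 31t, q = 17 - 9t.
p ≥ 0 ⇒ t ≥ 0; q ≥ 0 ⇒ t ≤ 1. So t ∈ [0, 1]: 2 solutions.

2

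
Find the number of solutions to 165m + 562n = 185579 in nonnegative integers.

2

gcd(562, 165) = 1  (562 = 3×165 + 67, 165 = 2×67 + 31, 67 = 2×31 + 5, 31 = 6×5 + 1, 5 = 5×1).
Back-substituting, 165×(109) + 562×(-32) = 1.
Scale by 185579: one solution is (20228111, -5938528). Reduce m mod 562: (45, 317).
General: m = 45 + 562t, n = 317 - 165t.
m ≥ 0 ⇒ t ≥ 0; n ≥ 0 ⇒ t ≤ 1. So t ∈ [0, 1]: 2 solutions.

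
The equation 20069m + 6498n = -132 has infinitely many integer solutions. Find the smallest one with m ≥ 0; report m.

gcd(20069, 6498) = 1.
1 divides -132, so solutions exist.
By Bézout, 20069×(1277) + 6498×(-3944) = 1.
Scale by -132/1 = -132: (m₀, n₀) = (-168564, 520608).
General solution: m = -168564 + 6498t, n = 520608 - 20069t for integer t.
m ≥ 0: smallest is -168564 mod 6498 = 384 (at t = 26), with n = -1186.

384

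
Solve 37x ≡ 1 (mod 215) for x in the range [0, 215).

93

gcd(215, 37) = 1  (215 = 5·37 + 30, 37 = 1·30 + 7, 30 = 4·7 + 2, 7 = 3·2 + 1, 2 = 2·1).
Back-substituting, 37·(93) + 215·(-16) = 1.
So 37·93 ≡ 1 (mod 215), and 93 mod 215 = 93.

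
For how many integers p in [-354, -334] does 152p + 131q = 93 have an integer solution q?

gcd(152, 131):
  152 = 1·131 + 21
  131 = 6·21 + 5
  21 = 4·5 + 1
  5 = 5·1
so gcd(152, 131) = 1.
Back-substitute for Bézout coefficients:
  1 = 21 - 4·5
  ... = 152·(25) + 131·(-29)
Scale by 93: particular solution (2325, -2697); reduce p mod 131: (98, -113).
General solution: p = 98 + 131t, q = -113 - 152t for integer t.
-354 ≤ 98 + 131t ≤ -334 gives t ∈ [-3, -4], which is 0 values.

0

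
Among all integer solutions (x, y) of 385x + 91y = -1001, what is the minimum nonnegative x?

0

gcd(385, 91) = 7.
7 divides -1001, so solutions exist.
By Bézout, 385*(-4) + 91*(17) = 7.
Scale by -1001/7 = -143: (x₀, y₀) = (572, -2431).
General solution: x = 572 + 13t, y = -2431 - 55t for integer t.
x ≥ 0: smallest is 572 mod 13 = 0 (at t = -44), with y = -11.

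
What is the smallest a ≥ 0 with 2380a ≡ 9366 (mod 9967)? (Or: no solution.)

gcd(9967, 2380):
  9967 = 4·2380 + 447
  2380 = 5·447 + 145
  447 = 3·145 + 12
  145 = 12·12 + 1
  12 = 12·1
so gcd(9967, 2380) = 1.
1 divides 9366, so solutions exist.
Back-substitute for Bézout coefficients:
  1 = 145 - 12·12
  ... = 2380·(825) + 9967·(-197)
So 2380·(825) ≡ 1 (mod 9967); multiply by 9366: a ≡ 7726950 (mod 9967).
Smallest nonnegative: a = 7726950 mod 9967 = 2525.

2525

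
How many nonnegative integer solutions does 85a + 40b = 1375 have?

2

gcd(85, 40) = 5.
By Bézout, 85*(1) + 40*(-2) = 5.
One solution: (3, 28).
General: a = 3 + 8t, b = 28 - 17t.
a ≥ 0 ⇒ t ≥ 0; b ≥ 0 ⇒ t ≤ 1. So t ∈ [0, 1]: 2 solutions.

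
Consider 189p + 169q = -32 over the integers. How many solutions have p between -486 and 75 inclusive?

4

gcd(189, 169) = 1  (189 = 1×169 + 20, 169 = 8×20 + 9, 20 = 2×9 + 2, 9 = 4×2 + 1, 2 = 2×1).
Back-substituting, 189×(-76) + 169×(85) = 1.
Scale by -32: particular solution (2432, -2720); reduce p mod 169: (66, -74).
General solution: p = 66 + 169t, q = -74 - 189t for integer t.
-486 ≤ 66 + 169t ≤ 75 gives t ∈ [-3, 0], which is 4 values.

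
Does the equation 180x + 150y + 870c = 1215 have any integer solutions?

gcd(180, 150) = 30  (180 = 1×150 + 30, 150 = 5×30).
gcd(30, 870) = 30.
30 does not divide 1215 (remainder 15), so no integer solutions.

no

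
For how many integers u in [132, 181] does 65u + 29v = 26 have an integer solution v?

gcd(65, 29) = 1  (65 = 2·29 + 7, 29 = 4·7 + 1, 7 = 7·1).
Back-substituting, 65·(-4) + 29·(9) = 1.
Scale by 26: particular solution (-104, 234); reduce u mod 29: (12, -26).
General solution: u = 12 + 29t, v = -26 - 65t for integer t.
132 ≤ 12 + 29t ≤ 181 gives t ∈ [5, 5], which is 1 value.

1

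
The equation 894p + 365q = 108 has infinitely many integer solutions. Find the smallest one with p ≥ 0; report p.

152

gcd(894, 365):
  894 = 2*365 + 164
  365 = 2*164 + 37
  164 = 4*37 + 16
  37 = 2*16 + 5
  16 = 3*5 + 1
  5 = 5*1
so gcd(894, 365) = 1.
1 divides 108, so solutions exist.
Back-substitute for Bézout coefficients:
  1 = 16 - 3*5
  ... = 894*(69) + 365*(-169)
Scale by 108/1 = 108: (p₀, q₀) = (7452, -18252).
General solution: p = 7452 + 365t, q = -18252 - 894t for integer t.
p ≥ 0: smallest is 7452 mod 365 = 152 (at t = -20), with q = -372.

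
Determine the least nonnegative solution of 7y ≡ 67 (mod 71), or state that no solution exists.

gcd(71, 7):
  71 = 10*7 + 1
  7 = 7*1
so gcd(71, 7) = 1.
1 divides 67, so solutions exist.
Back-substitute for Bézout coefficients:
  1 = 71 - 10*7
  ... = 7*(-10) + 71*(1)
So 7*(-10) ≡ 1 (mod 71); multiply by 67: y ≡ -670 (mod 71).
Smallest nonnegative: y = -670 mod 71 = 40.

40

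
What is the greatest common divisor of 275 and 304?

1

gcd(304, 275) = 1  (304 = 1×275 + 29, 275 = 9×29 + 14, 29 = 2×14 + 1, 14 = 14×1).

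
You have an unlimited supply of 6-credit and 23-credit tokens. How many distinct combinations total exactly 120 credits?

1

Need nonnegative integers with 6j + 23k = 120.
gcd(6, 23) = 1, and 6·(4) + 23·(-1) = 1.
So (j₀, k₀) = (480, -120); general j = 480 + 23t, k = -120 - 6t.
j ≥ 0 ⇒ t ≥ -20; k ≥ 0 ⇒ t ≤ -20. That's 1 value of t.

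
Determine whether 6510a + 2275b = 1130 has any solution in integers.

no

gcd(6510, 2275):
  6510 = 2·2275 + 1960
  2275 = 1·1960 + 315
  1960 = 6·315 + 70
  315 = 4·70 + 35
  70 = 2·35
so gcd(6510, 2275) = 35.
35 does not divide 1130 (remainder 10), so no integer solutions.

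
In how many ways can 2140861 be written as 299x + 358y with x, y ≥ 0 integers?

gcd(358, 299) = 1.
By Bézout, 299·(91) + 358·(-76) = 1.
One solution: (121, 5879).
General: x = 121 + 358t, y = 5879 - 299t.
x ≥ 0 ⇒ t ≥ 0; y ≥ 0 ⇒ t ≤ 19. So t ∈ [0, 19]: 20 solutions.

20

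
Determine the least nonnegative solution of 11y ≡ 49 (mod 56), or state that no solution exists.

35

gcd(56, 11) = 1  (56 = 5×11 + 1, 11 = 11×1).
1 divides 49, so solutions exist.
Back-substituting, 11×(-5) + 56×(1) = 1.
So 11×(-5) ≡ 1 (mod 56); multiply by 49: y ≡ -245 (mod 56).
Smallest nonnegative: y = -245 mod 56 = 35.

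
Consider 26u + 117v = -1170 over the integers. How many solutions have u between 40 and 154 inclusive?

gcd(117, 26):
  117 = 4×26 + 13
  26 = 2×13
so gcd(117, 26) = 13.
Back-substitute for Bézout coefficients:
  13 = 117 - 4×26
  ... = 26×(-4) + 117×(1)
Scale by -90: particular solution (360, -90); reduce u mod 9: (0, -10).
General solution: u = 0 + 9t, v = -10 - 2t for integer t.
40 ≤ 0 + 9t ≤ 154 gives t ∈ [5, 17], which is 13 values.

13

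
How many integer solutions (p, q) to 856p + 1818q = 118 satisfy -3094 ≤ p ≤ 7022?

gcd(1818, 856) = 2  (1818 = 2*856 + 106, 856 = 8*106 + 8, 106 = 13*8 + 2, 8 = 4*2).
Back-substituting, 856*(-223) + 1818*(105) = 2.
Scale by 59: particular solution (-13157, 6195); reduce p mod 909: (478, -225).
General solution: p = 478 + 909t, q = -225 - 428t for integer t.
-3094 ≤ 478 + 909t ≤ 7022 gives t ∈ [-3, 7], which is 11 values.

11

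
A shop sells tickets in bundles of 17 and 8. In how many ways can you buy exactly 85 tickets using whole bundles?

Need nonnegative integers with 17j + 8k = 85.
gcd(17, 8) = 1, and 17·(1) + 8·(-2) = 1.
So (j₀, k₀) = (85, -170); general j = 85 + 8t, k = -170 - 17t.
j ≥ 0 ⇒ t ≥ -10; k ≥ 0 ⇒ t ≤ -10. That's 1 value of t.

1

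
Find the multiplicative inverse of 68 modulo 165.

gcd(165, 68) = 1.
By Bézout, 68*(17) + 165*(-7) = 1.
So 68*17 ≡ 1 (mod 165), and 17 mod 165 = 17.

17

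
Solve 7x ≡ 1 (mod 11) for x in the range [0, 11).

gcd(11, 7):
  11 = 1×7 + 4
  7 = 1×4 + 3
  4 = 1×3 + 1
  3 = 3×1
so gcd(11, 7) = 1.
Back-substitute for Bézout coefficients:
  1 = 4 - 1×3
  ... = 7×(-3) + 11×(2)
So 7×-3 ≡ 1 (mod 11), and -3 mod 11 = 8.

8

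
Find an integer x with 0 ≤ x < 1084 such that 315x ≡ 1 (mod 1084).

967

gcd(1084, 315) = 1.
By Bézout, 315*(-117) + 1084*(34) = 1.
So 315*-117 ≡ 1 (mod 1084), and -117 mod 1084 = 967.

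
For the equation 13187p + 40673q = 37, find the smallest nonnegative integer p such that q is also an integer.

6986

gcd(40673, 13187):
  40673 = 3*13187 + 1112
  13187 = 11*1112 + 955
  1112 = 1*955 + 157
  955 = 6*157 + 13
  157 = 12*13 + 1
  13 = 13*1
so gcd(40673, 13187) = 1.
1 divides 37, so solutions exist.
Back-substitute for Bézout coefficients:
  1 = 157 - 12*13
  ... = 13187*(-3109) + 40673*(1008)
Scale by 37/1 = 37: (p₀, q₀) = (-115033, 37296).
General solution: p = -115033 + 40673t, q = 37296 - 13187t for integer t.
p ≥ 0: smallest is -115033 mod 40673 = 6986 (at t = 3), with q = -2265.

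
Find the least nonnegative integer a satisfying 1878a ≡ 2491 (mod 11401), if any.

gcd(11401, 1878):
  11401 = 6*1878 + 133
  1878 = 14*133 + 16
  133 = 8*16 + 5
  16 = 3*5 + 1
  5 = 5*1
so gcd(11401, 1878) = 1.
1 divides 2491, so solutions exist.
Back-substitute for Bézout coefficients:
  1 = 16 - 3*5
  ... = 1878*(2143) + 11401*(-353)
So 1878*(2143) ≡ 1 (mod 11401); multiply by 2491: a ≡ 5338213 (mod 11401).
Smallest nonnegative: a = 5338213 mod 11401 = 2545.

2545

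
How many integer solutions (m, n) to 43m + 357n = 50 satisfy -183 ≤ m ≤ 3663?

gcd(357, 43):
  357 = 8·43 + 13
  43 = 3·13 + 4
  13 = 3·4 + 1
  4 = 4·1
so gcd(357, 43) = 1.
Back-substitute for Bézout coefficients:
  1 = 13 - 3·4
  ... = 43·(-83) + 357·(10)
Scale by 50: particular solution (-4150, 500); reduce m mod 357: (134, -16).
General solution: m = 134 + 357t, n = -16 - 43t for integer t.
-183 ≤ 134 + 357t ≤ 3663 gives t ∈ [0, 9], which is 10 values.

10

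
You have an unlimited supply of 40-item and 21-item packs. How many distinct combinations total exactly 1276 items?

Need nonnegative integers with 40j + 21k = 1276.
gcd(40, 21) = 1, and 40·(10) + 21·(-19) = 1.
So (j₀, k₀) = (12760, -24244); general j = 12760 + 21t, k = -24244 - 40t.
j ≥ 0 ⇒ t ≥ -607; k ≥ 0 ⇒ t ≤ -607. That's 1 value of t.

1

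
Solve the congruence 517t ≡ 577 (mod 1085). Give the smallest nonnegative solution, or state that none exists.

956

gcd(1085, 517) = 1.
1 divides 577, so solutions exist.
By Bézout, 517·(468) + 1085·(-223) = 1.
So 517·(468) ≡ 1 (mod 1085); multiply by 577: t ≡ 270036 (mod 1085).
Smallest nonnegative: t = 270036 mod 1085 = 956.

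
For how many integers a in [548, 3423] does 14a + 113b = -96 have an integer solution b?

25

gcd(113, 14) = 1  (113 = 8·14 + 1, 14 = 14·1).
Back-substituting, 14·(-8) + 113·(1) = 1.
Scale by -96: particular solution (768, -96); reduce a mod 113: (90, -12).
General solution: a = 90 + 113t, b = -12 - 14t for integer t.
548 ≤ 90 + 113t ≤ 3423 gives t ∈ [5, 29], which is 25 values.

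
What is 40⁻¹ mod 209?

gcd(209, 40) = 1  (209 = 5·40 + 9, 40 = 4·9 + 4, 9 = 2·4 + 1, 4 = 4·1).
Back-substituting, 40·(-47) + 209·(9) = 1.
So 40·-47 ≡ 1 (mod 209), and -47 mod 209 = 162.

162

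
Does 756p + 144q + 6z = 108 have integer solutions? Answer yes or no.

yes

gcd(756, 144) = 36  (756 = 5×144 + 36, 144 = 4×36).
gcd(36, 6) = 6.
6 divides 108, so integer solutions exist.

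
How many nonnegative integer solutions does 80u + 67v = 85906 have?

16

gcd(80, 67) = 1  (80 = 1·67 + 13, 67 = 5·13 + 2, 13 = 6·2 + 1, 2 = 2·1).
Back-substituting, 80·(31) + 67·(-37) = 1.
Scale by 85906: one solution is (2663086, -3178522). Reduce u mod 67: (37, 1238).
General: u = 37 + 67t, v = 1238 - 80t.
u ≥ 0 ⇒ t ≥ 0; v ≥ 0 ⇒ t ≤ 15. So t ∈ [0, 15]: 16 solutions.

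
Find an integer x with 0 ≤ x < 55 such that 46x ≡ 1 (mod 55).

gcd(55, 46) = 1.
By Bézout, 46·(6) + 55·(-5) = 1.
So 46·6 ≡ 1 (mod 55), and 6 mod 55 = 6.

6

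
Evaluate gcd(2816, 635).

1

gcd(2816, 635) = 1  (2816 = 4*635 + 276, 635 = 2*276 + 83, 276 = 3*83 + 27, 83 = 3*27 + 2, 27 = 13*2 + 1, 2 = 2*1).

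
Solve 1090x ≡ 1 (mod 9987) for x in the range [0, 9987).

gcd(9987, 1090):
  9987 = 9·1090 + 177
  1090 = 6·177 + 28
  177 = 6·28 + 9
  28 = 3·9 + 1
  9 = 9·1
so gcd(9987, 1090) = 1.
Back-substitute for Bézout coefficients:
  1 = 28 - 3·9
  ... = 1090·(1072) + 9987·(-117)
So 1090·1072 ≡ 1 (mod 9987), and 1072 mod 9987 = 1072.

1072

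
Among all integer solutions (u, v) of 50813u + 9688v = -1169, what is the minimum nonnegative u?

963

gcd(50813, 9688):
  50813 = 5·9688 + 2373
  9688 = 4·2373 + 196
  2373 = 12·196 + 21
  196 = 9·21 + 7
  21 = 3·7
so gcd(50813, 9688) = 7.
7 divides -1169, so solutions exist.
Back-substitute for Bézout coefficients:
  7 = 196 - 9·21
  ... = 50813·(-445) + 9688·(2334)
Scale by -1169/7 = -167: (u₀, v₀) = (74315, -389778).
General solution: u = 74315 + 1384t, v = -389778 - 7259t for integer t.
u ≥ 0: smallest is 74315 mod 1384 = 963 (at t = -53), with v = -5051.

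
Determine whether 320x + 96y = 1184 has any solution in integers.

gcd(320, 96):
  320 = 3·96 + 32
  96 = 3·32
so gcd(320, 96) = 32.
32 divides 1184, so integer solutions exist.

yes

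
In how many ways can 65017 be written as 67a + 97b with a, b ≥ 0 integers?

gcd(97, 67) = 1.
By Bézout, 67×(42) + 97×(-29) = 1.
One solution: (67, 624).
General: a = 67 + 97t, b = 624 - 67t.
a ≥ 0 ⇒ t ≥ 0; b ≥ 0 ⇒ t ≤ 9. So t ∈ [0, 9]: 10 solutions.

10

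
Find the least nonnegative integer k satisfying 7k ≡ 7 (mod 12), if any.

gcd(12, 7) = 1.
1 divides 7, so solutions exist.
By Bézout, 7*(-5) + 12*(3) = 1.
So 7*(-5) ≡ 1 (mod 12); multiply by 7: k ≡ -35 (mod 12).
Smallest nonnegative: k = -35 mod 12 = 1.

1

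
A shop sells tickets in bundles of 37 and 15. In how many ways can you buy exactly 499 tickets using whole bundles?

1

Need nonnegative integers with 37j + 15k = 499.
gcd(37, 15) = 1, and 37·(-2) + 15·(5) = 1.
So (j₀, k₀) = (-998, 2495); general j = -998 + 15t, k = 2495 - 37t.
j ≥ 0 ⇒ t ≥ 67; k ≥ 0 ⇒ t ≤ 67. That's 1 value of t.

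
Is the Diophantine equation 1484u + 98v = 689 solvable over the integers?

gcd(1484, 98) = 14.
14 does not divide 689 (remainder 3), so no integer solutions.

no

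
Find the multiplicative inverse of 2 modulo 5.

gcd(5, 2):
  5 = 2*2 + 1
  2 = 2*1
so gcd(5, 2) = 1.
Back-substitute for Bézout coefficients:
  1 = 5 - 2*2
  ... = 2*(-2) + 5*(1)
So 2*-2 ≡ 1 (mod 5), and -2 mod 5 = 3.

3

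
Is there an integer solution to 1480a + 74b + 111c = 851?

gcd(1480, 74) = 74.
gcd(74, 111) = 37.
37 divides 851, so integer solutions exist.

yes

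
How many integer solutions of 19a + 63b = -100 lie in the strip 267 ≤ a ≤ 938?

gcd(63, 19):
  63 = 3*19 + 6
  19 = 3*6 + 1
  6 = 6*1
so gcd(63, 19) = 1.
Back-substitute for Bézout coefficients:
  1 = 19 - 3*6
  ... = 19*(10) + 63*(-3)
Scale by -100: particular solution (-1000, 300); reduce a mod 63: (8, -4).
General solution: a = 8 + 63t, b = -4 - 19t for integer t.
267 ≤ 8 + 63t ≤ 938 gives t ∈ [5, 14], which is 10 values.

10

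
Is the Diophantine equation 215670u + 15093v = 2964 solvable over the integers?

yes

gcd(215670, 15093) = 39.
39 divides 2964, so integer solutions exist.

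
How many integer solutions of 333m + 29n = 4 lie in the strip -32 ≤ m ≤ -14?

0

gcd(333, 29) = 1  (333 = 11×29 + 14, 29 = 2×14 + 1, 14 = 14×1).
Back-substituting, 333×(-2) + 29×(23) = 1.
Scale by 4: particular solution (-8, 92); reduce m mod 29: (21, -241).
General solution: m = 21 + 29t, n = -241 - 333t for integer t.
-32 ≤ 21 + 29t ≤ -14 gives t ∈ [-1, -2], which is 0 values.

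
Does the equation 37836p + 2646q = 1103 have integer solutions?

gcd(37836, 2646) = 18  (37836 = 14·2646 + 792, 2646 = 3·792 + 270, 792 = 2·270 + 252, 270 = 1·252 + 18, 252 = 14·18).
18 does not divide 1103 (remainder 5), so no integer solutions.

no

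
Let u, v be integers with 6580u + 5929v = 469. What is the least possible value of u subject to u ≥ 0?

702

gcd(6580, 5929):
  6580 = 1*5929 + 651
  5929 = 9*651 + 70
  651 = 9*70 + 21
  70 = 3*21 + 7
  21 = 3*7
so gcd(6580, 5929) = 7.
7 divides 469, so solutions exist.
Back-substitute for Bézout coefficients:
  7 = 70 - 3*21
  ... = 6580*(-255) + 5929*(283)
Scale by 469/7 = 67: (u₀, v₀) = (-17085, 18961).
General solution: u = -17085 + 847t, v = 18961 - 940t for integer t.
u ≥ 0: smallest is -17085 mod 847 = 702 (at t = 21), with v = -779.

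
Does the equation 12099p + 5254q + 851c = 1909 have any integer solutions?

gcd(12099, 5254) = 37  (12099 = 2×5254 + 1591, 5254 = 3×1591 + 481, 1591 = 3×481 + 148, 481 = 3×148 + 37, 148 = 4×37).
gcd(37, 851) = 37.
37 does not divide 1909 (remainder 22), so no integer solutions.

no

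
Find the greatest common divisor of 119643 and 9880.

19

gcd(119643, 9880):
  119643 = 12*9880 + 1083
  9880 = 9*1083 + 133
  1083 = 8*133 + 19
  133 = 7*19
so gcd(119643, 9880) = 19.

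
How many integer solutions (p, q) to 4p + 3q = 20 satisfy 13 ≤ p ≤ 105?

31

gcd(4, 3) = 1.
By Bézout, 4*(1) + 3*(-1) = 1.
Particular solution: (2, 4).
General solution: p = 2 + 3t, q = 4 - 4t for integer t.
13 ≤ 2 + 3t ≤ 105 gives t ∈ [4, 34], which is 31 values.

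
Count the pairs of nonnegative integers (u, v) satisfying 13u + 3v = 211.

6

gcd(13, 3):
  13 = 4·3 + 1
  3 = 3·1
so gcd(13, 3) = 1.
Back-substitute for Bézout coefficients:
  1 = 13 - 4·3
  ... = 13·(1) + 3·(-4)
Scale by 211: one solution is (211, -844). Reduce u mod 3: (1, 66).
General: u = 1 + 3t, v = 66 - 13t.
u ≥ 0 ⇒ t ≥ 0; v ≥ 0 ⇒ t ≤ 5. So t ∈ [0, 5]: 6 solutions.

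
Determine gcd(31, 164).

1

gcd(164, 31):
  164 = 5*31 + 9
  31 = 3*9 + 4
  9 = 2*4 + 1
  4 = 4*1
so gcd(164, 31) = 1.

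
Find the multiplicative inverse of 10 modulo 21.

19

gcd(21, 10) = 1.
By Bézout, 10×(-2) + 21×(1) = 1.
So 10×-2 ≡ 1 (mod 21), and -2 mod 21 = 19.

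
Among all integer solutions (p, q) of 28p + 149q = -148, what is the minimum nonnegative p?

gcd(149, 28):
  149 = 5·28 + 9
  28 = 3·9 + 1
  9 = 9·1
so gcd(149, 28) = 1.
1 divides -148, so solutions exist.
Back-substitute for Bézout coefficients:
  1 = 28 - 3·9
  ... = 28·(16) + 149·(-3)
Scale by -148/1 = -148: (p₀, q₀) = (-2368, 444).
General solution: p = -2368 + 149t, q = 444 - 28t for integer t.
p ≥ 0: smallest is -2368 mod 149 = 16 (at t = 16), with q = -4.

16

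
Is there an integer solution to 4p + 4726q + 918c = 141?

no

gcd(4726, 4) = 2.
gcd(2, 918) = 2.
2 does not divide 141 (remainder 1), so no integer solutions.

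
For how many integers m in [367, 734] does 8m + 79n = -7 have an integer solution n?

gcd(79, 8) = 1  (79 = 9*8 + 7, 8 = 1*7 + 1, 7 = 7*1).
Back-substituting, 8*(10) + 79*(-1) = 1.
Scale by -7: particular solution (-70, 7); reduce m mod 79: (9, -1).
General solution: m = 9 + 79t, n = -1 - 8t for integer t.
367 ≤ 9 + 79t ≤ 734 gives t ∈ [5, 9], which is 5 values.

5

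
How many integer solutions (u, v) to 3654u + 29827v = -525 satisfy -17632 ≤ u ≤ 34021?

gcd(29827, 3654):
  29827 = 8·3654 + 595
  3654 = 6·595 + 84
  595 = 7·84 + 7
  84 = 12·7
so gcd(29827, 3654) = 7.
Back-substitute for Bézout coefficients:
  7 = 595 - 7·84
  ... = 3654·(-351) + 29827·(43)
Scale by -75: particular solution (26325, -3225); reduce u mod 4261: (759, -93).
General solution: u = 759 + 4261t, v = -93 - 522t for integer t.
-17632 ≤ 759 + 4261t ≤ 34021 gives t ∈ [-4, 7], which is 12 values.

12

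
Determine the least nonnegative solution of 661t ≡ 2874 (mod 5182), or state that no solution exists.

608

gcd(5182, 661):
  5182 = 7·661 + 555
  661 = 1·555 + 106
  555 = 5·106 + 25
  106 = 4·25 + 6
  25 = 4·6 + 1
  6 = 6·1
so gcd(5182, 661) = 1.
1 divides 2874, so solutions exist.
Back-substitute for Bézout coefficients:
  1 = 25 - 4·6
  ... = 661·(-831) + 5182·(106)
So 661·(-831) ≡ 1 (mod 5182); multiply by 2874: t ≡ -2388294 (mod 5182).
Smallest nonnegative: t = -2388294 mod 5182 = 608.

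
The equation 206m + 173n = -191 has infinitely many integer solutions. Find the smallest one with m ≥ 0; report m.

141

gcd(206, 173) = 1.
1 divides -191, so solutions exist.
By Bézout, 206×(21) + 173×(-25) = 1.
Scale by -191/1 = -191: (m₀, n₀) = (-4011, 4775).
General solution: m = -4011 + 173t, n = 4775 - 206t for integer t.
m ≥ 0: smallest is -4011 mod 173 = 141 (at t = 24), with n = -169.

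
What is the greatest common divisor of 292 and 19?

gcd(292, 19):
  292 = 15·19 + 7
  19 = 2·7 + 5
  7 = 1·5 + 2
  5 = 2·2 + 1
  2 = 2·1
so gcd(292, 19) = 1.

1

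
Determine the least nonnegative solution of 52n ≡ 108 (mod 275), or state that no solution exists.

gcd(275, 52) = 1  (275 = 5*52 + 15, 52 = 3*15 + 7, 15 = 2*7 + 1, 7 = 7*1).
1 divides 108, so solutions exist.
Back-substituting, 52*(-37) + 275*(7) = 1.
So 52*(-37) ≡ 1 (mod 275); multiply by 108: n ≡ -3996 (mod 275).
Smallest nonnegative: n = -3996 mod 275 = 129.

129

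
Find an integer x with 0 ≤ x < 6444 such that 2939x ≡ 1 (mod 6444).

gcd(6444, 2939) = 1.
By Bézout, 2939·(-1537) + 6444·(701) = 1.
So 2939·-1537 ≡ 1 (mod 6444), and -1537 mod 6444 = 4907.

4907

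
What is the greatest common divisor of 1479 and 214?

gcd(1479, 214) = 1  (1479 = 6·214 + 195, 214 = 1·195 + 19, 195 = 10·19 + 5, 19 = 3·5 + 4, 5 = 1·4 + 1, 4 = 4·1).

1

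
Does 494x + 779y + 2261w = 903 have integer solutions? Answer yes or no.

gcd(779, 494):
  779 = 1*494 + 285
  494 = 1*285 + 209
  285 = 1*209 + 76
  209 = 2*76 + 57
  76 = 1*57 + 19
  57 = 3*19
so gcd(779, 494) = 19.
gcd(19, 2261) = 19.
19 does not divide 903 (remainder 10), so no integer solutions.

no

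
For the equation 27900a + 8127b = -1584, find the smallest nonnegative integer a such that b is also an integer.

85

gcd(27900, 8127):
  27900 = 3×8127 + 3519
  8127 = 2×3519 + 1089
  3519 = 3×1089 + 252
  1089 = 4×252 + 81
  252 = 3×81 + 9
  81 = 9×9
so gcd(27900, 8127) = 9.
9 divides -1584, so solutions exist.
Back-substitute for Bézout coefficients:
  9 = 252 - 3×81
  ... = 27900×(97) + 8127×(-333)
Scale by -1584/9 = -176: (a₀, b₀) = (-17072, 58608).
General solution: a = -17072 + 903t, b = 58608 - 3100t for integer t.
a ≥ 0: smallest is -17072 mod 903 = 85 (at t = 19), with b = -292.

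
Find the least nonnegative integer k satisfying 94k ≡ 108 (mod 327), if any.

gcd(327, 94) = 1  (327 = 3*94 + 45, 94 = 2*45 + 4, 45 = 11*4 + 1, 4 = 4*1).
1 divides 108, so solutions exist.
Back-substituting, 94*(-80) + 327*(23) = 1.
So 94*(-80) ≡ 1 (mod 327); multiply by 108: k ≡ -8640 (mod 327).
Smallest nonnegative: k = -8640 mod 327 = 189.

189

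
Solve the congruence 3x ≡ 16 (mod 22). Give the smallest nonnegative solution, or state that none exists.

gcd(22, 3):
  22 = 7·3 + 1
  3 = 3·1
so gcd(22, 3) = 1.
1 divides 16, so solutions exist.
Back-substitute for Bézout coefficients:
  1 = 22 - 7·3
  ... = 3·(-7) + 22·(1)
So 3·(-7) ≡ 1 (mod 22); multiply by 16: x ≡ -112 (mod 22).
Smallest nonnegative: x = -112 mod 22 = 20.

20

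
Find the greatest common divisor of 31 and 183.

1

gcd(183, 31) = 1  (183 = 5*31 + 28, 31 = 1*28 + 3, 28 = 9*3 + 1, 3 = 3*1).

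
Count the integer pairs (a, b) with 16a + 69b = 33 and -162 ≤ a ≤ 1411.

gcd(69, 16) = 1.
By Bézout, 16·(13) + 69·(-3) = 1.
Particular solution: (15, -3).
General solution: a = 15 + 69t, b = -3 - 16t for integer t.
-162 ≤ 15 + 69t ≤ 1411 gives t ∈ [-2, 20], which is 23 values.

23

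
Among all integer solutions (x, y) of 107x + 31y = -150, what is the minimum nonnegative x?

7

gcd(107, 31):
  107 = 3·31 + 14
  31 = 2·14 + 3
  14 = 4·3 + 2
  3 = 1·2 + 1
  2 = 2·1
so gcd(107, 31) = 1.
1 divides -150, so solutions exist.
Back-substitute for Bézout coefficients:
  1 = 3 - 1·2
  ... = 107·(-11) + 31·(38)
Scale by -150/1 = -150: (x₀, y₀) = (1650, -5700).
General solution: x = 1650 + 31t, y = -5700 - 107t for integer t.
x ≥ 0: smallest is 1650 mod 31 = 7 (at t = -53), with y = -29.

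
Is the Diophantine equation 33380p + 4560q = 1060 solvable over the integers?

yes

gcd(33380, 4560):
  33380 = 7×4560 + 1460
  4560 = 3×1460 + 180
  1460 = 8×180 + 20
  180 = 9×20
so gcd(33380, 4560) = 20.
20 divides 1060, so integer solutions exist.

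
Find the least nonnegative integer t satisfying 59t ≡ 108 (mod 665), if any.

92

gcd(665, 59):
  665 = 11·59 + 16
  59 = 3·16 + 11
  16 = 1·11 + 5
  11 = 2·5 + 1
  5 = 5·1
so gcd(665, 59) = 1.
1 divides 108, so solutions exist.
Back-substitute for Bézout coefficients:
  1 = 11 - 2·5
  ... = 59·(124) + 665·(-11)
So 59·(124) ≡ 1 (mod 665); multiply by 108: t ≡ 13392 (mod 665).
Smallest nonnegative: t = 13392 mod 665 = 92.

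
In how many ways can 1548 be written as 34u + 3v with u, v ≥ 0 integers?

16

gcd(34, 3) = 1.
By Bézout, 34×(1) + 3×(-11) = 1.
One solution: (0, 516).
General: u = 0 + 3t, v = 516 - 34t.
u ≥ 0 ⇒ t ≥ 0; v ≥ 0 ⇒ t ≤ 15. So t ∈ [0, 15]: 16 solutions.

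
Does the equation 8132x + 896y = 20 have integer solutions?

gcd(8132, 896) = 4  (8132 = 9×896 + 68, 896 = 13×68 + 12, 68 = 5×12 + 8, 12 = 1×8 + 4, 8 = 2×4).
4 divides 20, so integer solutions exist.

yes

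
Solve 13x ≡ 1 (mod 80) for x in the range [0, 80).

gcd(80, 13) = 1.
By Bézout, 13×(37) + 80×(-6) = 1.
So 13×37 ≡ 1 (mod 80), and 37 mod 80 = 37.

37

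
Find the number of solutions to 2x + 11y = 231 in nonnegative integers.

11

gcd(11, 2) = 1  (11 = 5*2 + 1, 2 = 2*1).
Back-substituting, 2*(-5) + 11*(1) = 1.
Scale by 231: one solution is (-1155, 231). Reduce x mod 11: (0, 21).
General: x = 0 + 11t, y = 21 - 2t.
x ≥ 0 ⇒ t ≥ 0; y ≥ 0 ⇒ t ≤ 10. So t ∈ [0, 10]: 11 solutions.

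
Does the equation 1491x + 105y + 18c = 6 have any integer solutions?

yes

gcd(1491, 105):
  1491 = 14×105 + 21
  105 = 5×21
so gcd(1491, 105) = 21.
gcd(21, 18) = 3.
3 divides 6, so integer solutions exist.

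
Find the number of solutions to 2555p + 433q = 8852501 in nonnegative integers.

8

gcd(2555, 433) = 1.
By Bézout, 2555×(-141) + 433×(832) = 1.
One solution: (397, 18102).
General: p = 397 + 433t, q = 18102 - 2555t.
p ≥ 0 ⇒ t ≥ 0; q ≥ 0 ⇒ t ≤ 7. So t ∈ [0, 7]: 8 solutions.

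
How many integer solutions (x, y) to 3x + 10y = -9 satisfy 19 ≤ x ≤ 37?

2

gcd(10, 3):
  10 = 3·3 + 1
  3 = 3·1
so gcd(10, 3) = 1.
Back-substitute for Bézout coefficients:
  1 = 10 - 3·3
  ... = 3·(-3) + 10·(1)
Scale by -9: particular solution (27, -9); reduce x mod 10: (7, -3).
General solution: x = 7 + 10t, y = -3 - 3t for integer t.
19 ≤ 7 + 10t ≤ 37 gives t ∈ [2, 3], which is 2 values.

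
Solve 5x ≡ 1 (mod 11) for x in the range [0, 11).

9

gcd(11, 5) = 1  (11 = 2*5 + 1, 5 = 5*1).
Back-substituting, 5*(-2) + 11*(1) = 1.
So 5*-2 ≡ 1 (mod 11), and -2 mod 11 = 9.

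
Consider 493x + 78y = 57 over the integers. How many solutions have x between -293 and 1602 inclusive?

gcd(493, 78):
  493 = 6×78 + 25
  78 = 3×25 + 3
  25 = 8×3 + 1
  3 = 3×1
so gcd(493, 78) = 1.
Back-substitute for Bézout coefficients:
  1 = 25 - 8×3
  ... = 493×(25) + 78×(-158)
Scale by 57: particular solution (1425, -9006); reduce x mod 78: (21, -132).
General solution: x = 21 + 78t, y = -132 - 493t for integer t.
-293 ≤ 21 + 78t ≤ 1602 gives t ∈ [-4, 20], which is 25 values.

25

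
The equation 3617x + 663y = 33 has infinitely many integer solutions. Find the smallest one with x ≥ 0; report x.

336

gcd(3617, 663) = 1  (3617 = 5×663 + 302, 663 = 2×302 + 59, 302 = 5×59 + 7, 59 = 8×7 + 3, 7 = 2×3 + 1, 3 = 3×1).
1 divides 33, so solutions exist.
Back-substituting, 3617×(191) + 663×(-1042) = 1.
Scale by 33/1 = 33: (x₀, y₀) = (6303, -34386).
General solution: x = 6303 + 663t, y = -34386 - 3617t for integer t.
x ≥ 0: smallest is 6303 mod 663 = 336 (at t = -9), with y = -1833.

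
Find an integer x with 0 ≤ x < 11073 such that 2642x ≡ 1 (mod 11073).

gcd(11073, 2642) = 1  (11073 = 4*2642 + 505, 2642 = 5*505 + 117, 505 = 4*117 + 37, 117 = 3*37 + 6, 37 = 6*6 + 1, 6 = 6*1).
Back-substituting, 2642*(-1798) + 11073*(429) = 1.
So 2642*-1798 ≡ 1 (mod 11073), and -1798 mod 11073 = 9275.

9275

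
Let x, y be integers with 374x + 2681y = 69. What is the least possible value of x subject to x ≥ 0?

gcd(2681, 374) = 1.
1 divides 69, so solutions exist.
By Bézout, 374*(-681) + 2681*(95) = 1.
Scale by 69/1 = 69: (x₀, y₀) = (-46989, 6555).
General solution: x = -46989 + 2681t, y = 6555 - 374t for integer t.
x ≥ 0: smallest is -46989 mod 2681 = 1269 (at t = 18), with y = -177.

1269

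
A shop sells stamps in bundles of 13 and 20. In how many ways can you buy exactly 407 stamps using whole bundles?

Need nonnegative integers with 13j + 20k = 407.
gcd(13, 20) = 1, and 13·(-3) + 20·(2) = 1.
So (j₀, k₀) = (-1221, 814); general j = -1221 + 20t, k = 814 - 13t.
j ≥ 0 ⇒ t ≥ 62; k ≥ 0 ⇒ t ≤ 62. That's 1 value of t.

1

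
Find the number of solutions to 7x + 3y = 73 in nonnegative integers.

4

gcd(7, 3):
  7 = 2·3 + 1
  3 = 3·1
so gcd(7, 3) = 1.
Back-substitute for Bézout coefficients:
  1 = 7 - 2·3
  ... = 7·(1) + 3·(-2)
Scale by 73: one solution is (73, -146). Reduce x mod 3: (1, 22).
General: x = 1 + 3t, y = 22 - 7t.
x ≥ 0 ⇒ t ≥ 0; y ≥ 0 ⇒ t ≤ 3. So t ∈ [0, 3]: 4 solutions.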